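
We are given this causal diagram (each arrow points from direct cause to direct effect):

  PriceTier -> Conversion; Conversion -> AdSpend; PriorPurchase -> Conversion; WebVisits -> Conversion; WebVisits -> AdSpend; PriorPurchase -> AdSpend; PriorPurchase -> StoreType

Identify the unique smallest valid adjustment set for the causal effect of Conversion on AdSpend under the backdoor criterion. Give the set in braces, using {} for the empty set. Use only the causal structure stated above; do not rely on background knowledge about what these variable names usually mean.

{PriorPurchase, WebVisits}

Variables eligible for adjustment (non-descendants of Conversion, excluding Conversion and AdSpend): {PriceTier, PriorPurchase, StoreType, WebVisits}.
Backdoor paths from Conversion to AdSpend:
  P1: Conversion <- WebVisits -> AdSpend
  P2: Conversion <- PriorPurchase -> AdSpend
The empty set is not sufficient: P1 (Conversion <- WebVisits -> AdSpend) has no collider blocking it and no conditioned non-collider, so it is open.
Try {PriorPurchase, WebVisits}:
  P1: blocked at fork node WebVisits ∈ conditioning set.
  P2: blocked at fork node PriorPurchase ∈ conditioning set.
{PriorPurchase, WebVisits} contains no descendant of Conversion and blocks every backdoor path.
Every element of {PriorPurchase, WebVisits} is needed (dropping PriorPurchase leaves P2 open; dropping WebVisits leaves P1 open), so no proper subset is valid.
Among all size-2 subsets of the eligible variables, only {PriorPurchase, WebVisits} blocks every backdoor path, so it is the unique smallest valid adjustment set.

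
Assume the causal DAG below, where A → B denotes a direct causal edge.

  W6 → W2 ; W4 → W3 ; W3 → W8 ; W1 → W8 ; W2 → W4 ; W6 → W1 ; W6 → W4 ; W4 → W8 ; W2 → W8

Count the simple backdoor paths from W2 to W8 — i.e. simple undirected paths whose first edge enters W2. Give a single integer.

3

A backdoor path from W2 to W8 is any simple undirected path whose first edge points into W2 (i.e. leaves W2 via a parent).
Parents of W2: {W6}.
Enumerating:
  P1: W2 <- W6 -> W1 -> W8
  P2: W2 <- W6 -> W4 -> W3 -> W8
  P3: W2 <- W6 -> W4 -> W8
That exhausts the simple backdoor paths. Count: 3.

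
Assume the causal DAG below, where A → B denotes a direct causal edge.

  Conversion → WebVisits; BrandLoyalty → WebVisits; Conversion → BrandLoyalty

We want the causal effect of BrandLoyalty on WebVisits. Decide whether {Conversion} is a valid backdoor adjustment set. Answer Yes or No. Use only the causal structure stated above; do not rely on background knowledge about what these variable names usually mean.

Yes

Backdoor paths from BrandLoyalty to WebVisits (paths whose first edge points into BrandLoyalty):
  P1: BrandLoyalty <- Conversion -> WebVisits
Condition 1 (no descendant of BrandLoyalty in the set): holds — descendants of BrandLoyalty are {WebVisits}; none are in {Conversion}.
Condition 2 (every backdoor path blocked by {Conversion}):
  P1: blocked at fork node Conversion ∈ conditioning set.
{Conversion} satisfies the backdoor criterion.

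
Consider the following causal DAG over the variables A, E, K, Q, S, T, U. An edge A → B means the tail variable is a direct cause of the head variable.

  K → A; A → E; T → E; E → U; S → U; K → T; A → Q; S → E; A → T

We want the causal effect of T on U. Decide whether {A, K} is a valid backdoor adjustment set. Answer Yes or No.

Yes

Backdoor paths from T to U (paths whose first edge points into T):
  P1: T <- K -> A -> E <- S -> U
  P2: T <- K -> A -> E -> U
  P3: T <- A -> E <- S -> U
  P4: T <- A -> E -> U
Condition 1 (no descendant of T in the set): holds — descendants of T are {E, U}; none are in {A, K}.
Condition 2 (every backdoor path blocked by {A, K}):
  P1: blocked at fork node K ∈ conditioning set.
  P2: blocked at fork node K ∈ conditioning set.
  P3: blocked at fork node A ∈ conditioning set.
  P4: blocked at fork node A ∈ conditioning set.
{A, K} satisfies the backdoor criterion.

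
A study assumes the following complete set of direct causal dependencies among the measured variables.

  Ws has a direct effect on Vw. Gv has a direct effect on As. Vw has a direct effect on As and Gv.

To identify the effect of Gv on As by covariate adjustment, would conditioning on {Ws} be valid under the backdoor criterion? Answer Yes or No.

No

Backdoor paths from Gv to As (paths whose first edge points into Gv):
  P1: Gv <- Vw -> As
Condition 1 (no descendant of Gv in the set): holds — descendants of Gv are {As}; none are in {Ws}.
Condition 2 (every backdoor path blocked by {Ws}):
  P1: open — no interior node is in the conditioning set.
{Ws} does not satisfy the backdoor criterion.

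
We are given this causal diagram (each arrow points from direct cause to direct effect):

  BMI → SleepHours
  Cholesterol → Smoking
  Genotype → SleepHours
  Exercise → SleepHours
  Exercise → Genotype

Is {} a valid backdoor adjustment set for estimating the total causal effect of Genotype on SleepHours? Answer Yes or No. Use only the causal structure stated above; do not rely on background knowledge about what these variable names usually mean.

Backdoor paths from Genotype to SleepHours (paths whose first edge points into Genotype):
  P1: Genotype <- Exercise -> SleepHours
Condition 1 (no descendant of Genotype in the set): holds — descendants of Genotype are {SleepHours}; none are in {}.
Condition 2 (every backdoor path blocked by {}):
  P1: open — no interior node is in the conditioning set.
{} does not satisfy the backdoor criterion.

No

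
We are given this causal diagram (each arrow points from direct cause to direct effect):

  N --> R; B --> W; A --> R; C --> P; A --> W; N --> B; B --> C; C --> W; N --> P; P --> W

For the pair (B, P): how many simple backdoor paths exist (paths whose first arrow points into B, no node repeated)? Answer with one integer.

3

A backdoor path from B to P is any simple undirected path whose first edge points into B (i.e. leaves B via a parent).
Parents of B: {N}.
Enumerating:
  P1: B <- N -> P
  P2: B <- N -> R <- A -> W <- C -> P
  P3: B <- N -> R <- A -> W <- P
That exhausts the simple backdoor paths. Count: 3.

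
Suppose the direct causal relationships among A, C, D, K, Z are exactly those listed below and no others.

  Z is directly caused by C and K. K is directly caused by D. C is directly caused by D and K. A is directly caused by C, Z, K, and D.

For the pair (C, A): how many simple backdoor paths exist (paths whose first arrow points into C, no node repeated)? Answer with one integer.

A backdoor path from C to A is any simple undirected path whose first edge points into C (i.e. leaves C via a parent).
Parents of C: {D, K}.
Enumerating:
  P1: C <- D -> K -> Z -> A
  P2: C <- D -> K -> A
  P3: C <- D -> A
  P4: C <- K <- D -> A
  P5: C <- K -> Z -> A
  P6: C <- K -> A
That exhausts the simple backdoor paths. Count: 6.

6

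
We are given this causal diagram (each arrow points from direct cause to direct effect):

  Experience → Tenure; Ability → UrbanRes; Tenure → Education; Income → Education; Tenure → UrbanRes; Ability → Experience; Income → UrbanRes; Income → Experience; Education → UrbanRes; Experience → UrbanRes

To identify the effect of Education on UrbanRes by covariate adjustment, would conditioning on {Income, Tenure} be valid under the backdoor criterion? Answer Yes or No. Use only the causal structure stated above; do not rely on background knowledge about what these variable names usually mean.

Yes

Backdoor paths from Education to UrbanRes (paths whose first edge points into Education):
  P1: Education <- Income -> Experience <- Ability -> UrbanRes
  P2: Education <- Income -> Experience -> Tenure -> UrbanRes
  P3: Education <- Income -> Experience -> UrbanRes
  P4: Education <- Income -> UrbanRes
  P5: Education <- Tenure <- Experience <- Ability -> UrbanRes
  P6: Education <- Tenure <- Experience <- Income -> UrbanRes
  P7: Education <- Tenure <- Experience -> UrbanRes
  P8: Education <- Tenure -> UrbanRes
Condition 1 (no descendant of Education in the set): holds — descendants of Education are {UrbanRes}; none are in {Income, Tenure}.
Condition 2 (every backdoor path blocked by {Income, Tenure}):
  P1: blocked at fork node Income ∈ conditioning set.
  P2: blocked at fork node Income ∈ conditioning set.
  P3: blocked at fork node Income ∈ conditioning set.
  P4: blocked at fork node Income ∈ conditioning set.
  P5: blocked at chain node Tenure ∈ conditioning set.
  P6: blocked at chain node Tenure ∈ conditioning set.
  P7: blocked at chain node Tenure ∈ conditioning set.
  P8: blocked at fork node Tenure ∈ conditioning set.
{Income, Tenure} satisfies the backdoor criterion.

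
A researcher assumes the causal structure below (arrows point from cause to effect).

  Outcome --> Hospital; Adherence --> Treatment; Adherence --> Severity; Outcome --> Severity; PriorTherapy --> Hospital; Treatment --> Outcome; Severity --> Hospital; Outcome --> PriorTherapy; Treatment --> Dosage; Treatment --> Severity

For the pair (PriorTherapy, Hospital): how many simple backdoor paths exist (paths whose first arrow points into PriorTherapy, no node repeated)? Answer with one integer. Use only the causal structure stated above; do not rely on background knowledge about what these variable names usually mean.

4

A backdoor path from PriorTherapy to Hospital is any simple undirected path whose first edge points into PriorTherapy (i.e. leaves PriorTherapy via a parent).
Parents of PriorTherapy: {Outcome}.
Enumerating:
  P1: PriorTherapy <- Outcome <- Treatment <- Adherence -> Severity -> Hospital
  P2: PriorTherapy <- Outcome <- Treatment -> Severity -> Hospital
  P3: PriorTherapy <- Outcome -> Severity -> Hospital
  P4: PriorTherapy <- Outcome -> Hospital
That exhausts the simple backdoor paths. Count: 4.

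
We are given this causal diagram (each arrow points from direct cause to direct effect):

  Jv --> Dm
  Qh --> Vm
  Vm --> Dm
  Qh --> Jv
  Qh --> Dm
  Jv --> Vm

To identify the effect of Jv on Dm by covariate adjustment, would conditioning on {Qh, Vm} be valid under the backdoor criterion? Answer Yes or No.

Backdoor paths from Jv to Dm (paths whose first edge points into Jv):
  P1: Jv <- Qh -> Vm -> Dm
  P2: Jv <- Qh -> Dm
Condition 1 (no descendant of Jv in the set): FAILS — Vm is a descendant of Jv.
Condition 2 (every backdoor path blocked by {Qh, Vm}):
  P1: blocked at fork node Qh ∈ conditioning set.
  P2: blocked at fork node Qh ∈ conditioning set.
{Qh, Vm} does not satisfy the backdoor criterion.

No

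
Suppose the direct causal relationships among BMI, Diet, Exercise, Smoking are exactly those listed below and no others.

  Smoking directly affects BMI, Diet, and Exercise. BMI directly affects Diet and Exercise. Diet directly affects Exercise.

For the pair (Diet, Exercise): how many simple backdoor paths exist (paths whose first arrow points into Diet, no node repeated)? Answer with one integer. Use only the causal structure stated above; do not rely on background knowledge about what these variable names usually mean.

4

A backdoor path from Diet to Exercise is any simple undirected path whose first edge points into Diet (i.e. leaves Diet via a parent).
Parents of Diet: {BMI, Smoking}.
Enumerating:
  P1: Diet <- Smoking -> BMI -> Exercise
  P2: Diet <- Smoking -> Exercise
  P3: Diet <- BMI <- Smoking -> Exercise
  P4: Diet <- BMI -> Exercise
That exhausts the simple backdoor paths. Count: 4.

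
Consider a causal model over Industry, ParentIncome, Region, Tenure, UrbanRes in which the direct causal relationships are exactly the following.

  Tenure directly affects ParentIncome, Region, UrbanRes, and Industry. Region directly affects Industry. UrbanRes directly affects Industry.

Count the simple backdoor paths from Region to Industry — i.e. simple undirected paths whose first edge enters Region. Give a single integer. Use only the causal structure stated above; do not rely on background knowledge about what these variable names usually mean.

2

A backdoor path from Region to Industry is any simple undirected path whose first edge points into Region (i.e. leaves Region via a parent).
Parents of Region: {Tenure}.
Enumerating:
  P1: Region <- Tenure -> UrbanRes -> Industry
  P2: Region <- Tenure -> Industry
That exhausts the simple backdoor paths. Count: 2.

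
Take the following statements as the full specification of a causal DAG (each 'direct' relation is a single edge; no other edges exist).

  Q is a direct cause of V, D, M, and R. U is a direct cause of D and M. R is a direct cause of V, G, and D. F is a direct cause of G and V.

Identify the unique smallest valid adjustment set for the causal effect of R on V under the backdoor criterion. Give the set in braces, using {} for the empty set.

Variables eligible for adjustment (non-descendants of R, excluding R and V): {F, M, Q, U}.
Backdoor paths from R to V:
  P1: R <- Q -> V
The empty set is not sufficient: P1 (R <- Q -> V) has no collider blocking it and no conditioned non-collider, so it is open.
Try {Q}:
  P1: blocked at fork node Q ∈ conditioning set.
{Q} contains no descendant of R and blocks every backdoor path.
No other singleton works — e.g. {F} leaves P1 open — so {Q} is the unique smallest valid adjustment set.

{Q}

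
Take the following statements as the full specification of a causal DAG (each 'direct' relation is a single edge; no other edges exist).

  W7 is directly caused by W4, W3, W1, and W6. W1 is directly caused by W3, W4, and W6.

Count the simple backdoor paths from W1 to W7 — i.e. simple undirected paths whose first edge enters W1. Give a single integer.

3

A backdoor path from W1 to W7 is any simple undirected path whose first edge points into W1 (i.e. leaves W1 via a parent).
Parents of W1: {W3, W4, W6}.
Enumerating:
  P1: W1 <- W4 -> W7
  P2: W1 <- W3 -> W7
  P3: W1 <- W6 -> W7
That exhausts the simple backdoor paths. Count: 3.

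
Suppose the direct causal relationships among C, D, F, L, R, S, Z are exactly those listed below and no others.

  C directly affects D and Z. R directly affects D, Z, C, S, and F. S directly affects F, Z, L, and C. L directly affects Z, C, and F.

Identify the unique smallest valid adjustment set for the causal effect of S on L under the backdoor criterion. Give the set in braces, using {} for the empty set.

{}

Variables eligible for adjustment (non-descendants of S, excluding S and L): {R}.
Backdoor paths from S to L:
  P1: S <- R -> F <- L
  P2: S <- R -> C <- L
  P3: S <- R -> C -> Z <- L
  P4: S <- R -> D <- C <- L
  P5: S <- R -> D <- C -> Z <- L
  P6: S <- R -> Z <- L
  P7: S <- R -> Z <- C <- L
Each backdoor path contains an unconditioned collider, so every path is already blocked with the empty conditioning set:
  P1: blocked at collider F (neither it nor any descendant is in the conditioning set).
  P2: blocked at collider C (neither it nor any descendant is in the conditioning set).
  P3: blocked at collider Z (neither it nor any descendant is in the conditioning set).
  P4: blocked at collider D (neither it nor any descendant is in the conditioning set).
  P5: blocked at collider D (neither it nor any descendant is in the conditioning set).
  P6: blocked at collider Z (neither it nor any descendant is in the conditioning set).
  P7: blocked at collider Z (neither it nor any descendant is in the conditioning set).
The empty set is therefore the unique smallest valid set.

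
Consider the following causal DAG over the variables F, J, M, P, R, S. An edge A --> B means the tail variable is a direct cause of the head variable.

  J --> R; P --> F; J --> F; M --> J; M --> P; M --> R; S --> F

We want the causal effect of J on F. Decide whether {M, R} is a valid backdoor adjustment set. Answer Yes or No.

Backdoor paths from J to F (paths whose first edge points into J):
  P1: J <- M -> P -> F
Condition 1 (no descendant of J in the set): FAILS — R is a descendant of J.
Condition 2 (every backdoor path blocked by {M, R}):
  P1: blocked at fork node M ∈ conditioning set.
{M, R} does not satisfy the backdoor criterion.

No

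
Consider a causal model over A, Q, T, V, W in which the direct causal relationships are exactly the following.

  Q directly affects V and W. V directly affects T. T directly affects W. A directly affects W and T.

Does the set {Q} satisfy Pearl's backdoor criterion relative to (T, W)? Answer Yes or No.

Backdoor paths from T to W (paths whose first edge points into T):
  P1: T <- A -> W
  P2: T <- V <- Q -> W
Condition 1 (no descendant of T in the set): holds — descendants of T are {W}; none are in {Q}.
Condition 2 (every backdoor path blocked by {Q}):
  P1: open — no interior node is in the conditioning set.
  P2: blocked at fork node Q ∈ conditioning set.
{Q} does not satisfy the backdoor criterion.

No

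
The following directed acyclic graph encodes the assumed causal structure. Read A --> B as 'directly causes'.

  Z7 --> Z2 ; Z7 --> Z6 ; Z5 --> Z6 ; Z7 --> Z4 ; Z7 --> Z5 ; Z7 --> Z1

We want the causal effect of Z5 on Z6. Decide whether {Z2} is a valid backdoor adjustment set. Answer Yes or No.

No

Backdoor paths from Z5 to Z6 (paths whose first edge points into Z5):
  P1: Z5 <- Z7 -> Z6
Condition 1 (no descendant of Z5 in the set): holds — descendants of Z5 are {Z6}; none are in {Z2}.
Condition 2 (every backdoor path blocked by {Z2}):
  P1: open — no interior node is in the conditioning set.
{Z2} does not satisfy the backdoor criterion.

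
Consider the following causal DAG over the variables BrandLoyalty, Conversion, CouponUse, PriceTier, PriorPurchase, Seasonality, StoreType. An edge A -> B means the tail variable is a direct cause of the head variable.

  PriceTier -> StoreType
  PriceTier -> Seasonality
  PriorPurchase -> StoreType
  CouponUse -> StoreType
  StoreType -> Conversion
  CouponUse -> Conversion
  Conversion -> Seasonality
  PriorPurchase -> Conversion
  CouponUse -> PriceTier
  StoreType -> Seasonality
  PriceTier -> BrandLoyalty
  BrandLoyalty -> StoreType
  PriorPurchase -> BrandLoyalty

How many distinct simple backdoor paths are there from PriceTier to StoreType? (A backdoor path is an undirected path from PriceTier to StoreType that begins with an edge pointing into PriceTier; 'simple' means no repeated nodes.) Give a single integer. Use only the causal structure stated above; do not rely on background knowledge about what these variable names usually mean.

A backdoor path from PriceTier to StoreType is any simple undirected path whose first edge points into PriceTier (i.e. leaves PriceTier via a parent).
Parents of PriceTier: {CouponUse}.
Enumerating:
  P1: PriceTier <- CouponUse -> StoreType
  P2: PriceTier <- CouponUse -> Conversion <- PriorPurchase -> BrandLoyalty -> StoreType
  P3: PriceTier <- CouponUse -> Conversion <- PriorPurchase -> StoreType
  P4: PriceTier <- CouponUse -> Conversion <- StoreType
  P5: PriceTier <- CouponUse -> Conversion -> Seasonality <- StoreType
That exhausts the simple backdoor paths. Count: 5.

5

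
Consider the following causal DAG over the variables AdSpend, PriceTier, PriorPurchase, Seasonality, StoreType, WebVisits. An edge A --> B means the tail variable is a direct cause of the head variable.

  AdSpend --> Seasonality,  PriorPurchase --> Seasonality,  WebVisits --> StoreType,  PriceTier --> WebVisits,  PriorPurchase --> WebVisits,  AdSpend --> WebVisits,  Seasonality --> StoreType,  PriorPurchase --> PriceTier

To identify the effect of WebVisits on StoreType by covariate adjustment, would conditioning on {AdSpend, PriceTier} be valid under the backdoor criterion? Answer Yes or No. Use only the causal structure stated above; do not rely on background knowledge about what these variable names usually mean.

Backdoor paths from WebVisits to StoreType (paths whose first edge points into WebVisits):
  P1: WebVisits <- PriorPurchase -> Seasonality -> StoreType
  P2: WebVisits <- PriceTier <- PriorPurchase -> Seasonality -> StoreType
  P3: WebVisits <- AdSpend -> Seasonality -> StoreType
Condition 1 (no descendant of WebVisits in the set): holds — descendants of WebVisits are {StoreType}; none are in {AdSpend, PriceTier}.
Condition 2 (every backdoor path blocked by {AdSpend, PriceTier}):
  P1: open — no interior node is in the conditioning set.
  P2: blocked at chain node PriceTier ∈ conditioning set.
  P3: blocked at fork node AdSpend ∈ conditioning set.
{AdSpend, PriceTier} does not satisfy the backdoor criterion.

No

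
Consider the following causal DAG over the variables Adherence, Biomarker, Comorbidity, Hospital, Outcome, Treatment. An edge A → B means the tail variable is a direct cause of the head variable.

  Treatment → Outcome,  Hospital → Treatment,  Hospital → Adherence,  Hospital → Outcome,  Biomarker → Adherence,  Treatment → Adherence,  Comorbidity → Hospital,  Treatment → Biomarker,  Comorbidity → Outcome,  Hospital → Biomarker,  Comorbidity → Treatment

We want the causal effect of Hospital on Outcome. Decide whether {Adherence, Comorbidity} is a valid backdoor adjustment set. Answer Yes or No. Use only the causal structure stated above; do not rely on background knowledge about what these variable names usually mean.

No

Backdoor paths from Hospital to Outcome (paths whose first edge points into Hospital):
  P1: Hospital <- Comorbidity -> Treatment -> Outcome
  P2: Hospital <- Comorbidity -> Outcome
Condition 1 (no descendant of Hospital in the set): FAILS — Adherence is a descendant of Hospital.
Condition 2 (every backdoor path blocked by {Adherence, Comorbidity}):
  P1: blocked at fork node Comorbidity ∈ conditioning set.
  P2: blocked at fork node Comorbidity ∈ conditioning set.
{Adherence, Comorbidity} does not satisfy the backdoor criterion.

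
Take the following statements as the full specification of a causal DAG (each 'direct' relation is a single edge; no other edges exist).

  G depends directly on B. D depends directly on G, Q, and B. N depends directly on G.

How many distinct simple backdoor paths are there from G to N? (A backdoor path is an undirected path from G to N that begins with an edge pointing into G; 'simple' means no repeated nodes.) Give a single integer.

0

A backdoor path from G to N is any simple undirected path whose first edge points into G (i.e. leaves G via a parent).
Parents of G: {B}.
No simple path from any parent of G reaches N without revisiting G, so there are no backdoor paths.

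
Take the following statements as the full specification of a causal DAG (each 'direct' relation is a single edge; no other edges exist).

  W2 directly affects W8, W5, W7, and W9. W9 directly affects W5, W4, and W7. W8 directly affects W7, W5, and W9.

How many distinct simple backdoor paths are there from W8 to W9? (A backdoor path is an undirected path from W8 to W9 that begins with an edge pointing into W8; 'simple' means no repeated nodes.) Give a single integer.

A backdoor path from W8 to W9 is any simple undirected path whose first edge points into W8 (i.e. leaves W8 via a parent).
Parents of W8: {W2}.
Enumerating:
  P1: W8 <- W2 -> W9
  P2: W8 <- W2 -> W5 <- W9
  P3: W8 <- W2 -> W7 <- W9
That exhausts the simple backdoor paths. Count: 3.

3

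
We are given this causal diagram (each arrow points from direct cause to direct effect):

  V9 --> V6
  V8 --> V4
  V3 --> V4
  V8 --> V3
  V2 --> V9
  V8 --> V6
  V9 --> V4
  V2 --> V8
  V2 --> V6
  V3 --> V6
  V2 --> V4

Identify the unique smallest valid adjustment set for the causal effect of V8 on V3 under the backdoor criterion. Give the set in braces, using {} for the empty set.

Variables eligible for adjustment (non-descendants of V8, excluding V8 and V3): {V2, V9}.
Backdoor paths from V8 to V3:
  P1: V8 <- V2 -> V9 -> V4 <- V3
  P2: V8 <- V2 -> V9 -> V6 <- V3
  P3: V8 <- V2 -> V4 <- V3
  P4: V8 <- V2 -> V4 <- V9 -> V6 <- V3
  P5: V8 <- V2 -> V6 <- V3
  P6: V8 <- V2 -> V6 <- V9 -> V4 <- V3
Each backdoor path contains an unconditioned collider, so every path is already blocked with the empty conditioning set:
  P1: blocked at collider V4 (neither it nor any descendant is in the conditioning set).
  P2: blocked at collider V6 (neither it nor any descendant is in the conditioning set).
  P3: blocked at collider V4 (neither it nor any descendant is in the conditioning set).
  P4: blocked at collider V4 (neither it nor any descendant is in the conditioning set).
  P5: blocked at collider V6 (neither it nor any descendant is in the conditioning set).
  P6: blocked at collider V6 (neither it nor any descendant is in the conditioning set).
The empty set is therefore the unique smallest valid set.

{}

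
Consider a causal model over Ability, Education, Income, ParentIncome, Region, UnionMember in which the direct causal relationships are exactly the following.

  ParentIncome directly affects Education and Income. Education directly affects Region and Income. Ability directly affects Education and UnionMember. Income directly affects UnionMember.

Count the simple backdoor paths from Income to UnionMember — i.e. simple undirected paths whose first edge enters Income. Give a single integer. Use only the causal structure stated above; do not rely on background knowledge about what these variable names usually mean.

A backdoor path from Income to UnionMember is any simple undirected path whose first edge points into Income (i.e. leaves Income via a parent).
Parents of Income: {Education, ParentIncome}.
Enumerating:
  P1: Income <- ParentIncome -> Education <- Ability -> UnionMember
  P2: Income <- Education <- Ability -> UnionMember
That exhausts the simple backdoor paths. Count: 2.

2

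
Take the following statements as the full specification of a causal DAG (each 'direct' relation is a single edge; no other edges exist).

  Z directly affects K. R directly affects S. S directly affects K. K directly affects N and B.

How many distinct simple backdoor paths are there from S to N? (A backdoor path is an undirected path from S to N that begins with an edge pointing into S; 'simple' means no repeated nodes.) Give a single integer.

A backdoor path from S to N is any simple undirected path whose first edge points into S (i.e. leaves S via a parent).
Parents of S: {R}.
No simple path from any parent of S reaches N without revisiting S, so there are no backdoor paths.

0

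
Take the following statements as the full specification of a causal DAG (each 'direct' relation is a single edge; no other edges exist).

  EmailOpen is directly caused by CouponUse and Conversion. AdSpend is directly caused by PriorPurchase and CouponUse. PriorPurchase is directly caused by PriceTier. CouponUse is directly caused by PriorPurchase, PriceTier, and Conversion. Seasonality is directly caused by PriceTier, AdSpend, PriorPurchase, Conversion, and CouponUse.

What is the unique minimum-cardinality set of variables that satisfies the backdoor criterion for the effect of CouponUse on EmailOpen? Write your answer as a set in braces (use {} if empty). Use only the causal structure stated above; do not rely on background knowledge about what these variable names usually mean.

{Conversion}

Variables eligible for adjustment (non-descendants of CouponUse, excluding CouponUse and EmailOpen): {Conversion, PriceTier, PriorPurchase}.
Backdoor paths from CouponUse to EmailOpen:
  P1: CouponUse <- PriceTier -> PriorPurchase -> AdSpend -> Seasonality <- Conversion -> EmailOpen
  P2: CouponUse <- PriceTier -> PriorPurchase -> Seasonality <- Conversion -> EmailOpen
  P3: CouponUse <- PriceTier -> Seasonality <- Conversion -> EmailOpen
  P4: CouponUse <- Conversion -> EmailOpen
  P5: CouponUse <- PriorPurchase <- PriceTier -> Seasonality <- Conversion -> EmailOpen
  P6: CouponUse <- PriorPurchase -> AdSpend -> Seasonality <- Conversion -> EmailOpen
  P7: CouponUse <- PriorPurchase -> Seasonality <- Conversion -> EmailOpen
The empty set is not sufficient: P4 (CouponUse <- Conversion -> EmailOpen) has no collider blocking it and no conditioned non-collider, so it is open.
Try {Conversion}:
  P1: blocked at collider Seasonality (neither it nor any descendant is in the conditioning set).
  P2: blocked at collider Seasonality (neither it nor any descendant is in the conditioning set).
  P3: blocked at collider Seasonality (neither it nor any descendant is in the conditioning set).
  P4: blocked at fork node Conversion ∈ conditioning set.
  P5: blocked at collider Seasonality (neither it nor any descendant is in the conditioning set).
  P6: blocked at collider Seasonality (neither it nor any descendant is in the conditioning set).
  P7: blocked at collider Seasonality (neither it nor any descendant is in the conditioning set).
{Conversion} contains no descendant of CouponUse and blocks every backdoor path.
No other singleton works — e.g. {PriceTier} leaves P4 open — so {Conversion} is the unique smallest valid adjustment set.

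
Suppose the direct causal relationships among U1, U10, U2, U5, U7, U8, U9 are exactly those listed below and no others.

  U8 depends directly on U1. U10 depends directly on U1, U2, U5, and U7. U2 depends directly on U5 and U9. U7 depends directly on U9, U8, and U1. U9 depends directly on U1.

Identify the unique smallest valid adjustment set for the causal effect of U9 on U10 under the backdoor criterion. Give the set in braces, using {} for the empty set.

{U1}

Variables eligible for adjustment (non-descendants of U9, excluding U9 and U10): {U1, U5, U8}.
Backdoor paths from U9 to U10:
  P1: U9 <- U1 -> U8 -> U7 -> U10
  P2: U9 <- U1 -> U7 -> U10
  P3: U9 <- U1 -> U10
The empty set is not sufficient: P1 (U9 <- U1 -> U8 -> U7 -> U10) has no collider blocking it and no conditioned non-collider, so it is open.
Try {U1}:
  P1: blocked at fork node U1 ∈ conditioning set.
  P2: blocked at fork node U1 ∈ conditioning set.
  P3: blocked at fork node U1 ∈ conditioning set.
{U1} contains no descendant of U9 and blocks every backdoor path.
No other singleton works — e.g. {U5} leaves P1 open — so {U1} is the unique smallest valid adjustment set.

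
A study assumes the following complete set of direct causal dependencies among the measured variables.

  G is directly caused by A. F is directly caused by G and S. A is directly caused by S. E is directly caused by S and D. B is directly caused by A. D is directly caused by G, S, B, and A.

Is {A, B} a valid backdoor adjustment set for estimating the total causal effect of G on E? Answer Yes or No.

Yes

Backdoor paths from G to E (paths whose first edge points into G):
  P1: G <- A <- S -> D -> E
  P2: G <- A <- S -> E
  P3: G <- A -> B -> D <- S -> E
  P4: G <- A -> B -> D -> E
  P5: G <- A -> D <- S -> E
  P6: G <- A -> D -> E
Condition 1 (no descendant of G in the set): holds — descendants of G are {D, E, F}; none are in {A, B}.
Condition 2 (every backdoor path blocked by {A, B}):
  P1: blocked at chain node A ∈ conditioning set.
  P2: blocked at chain node A ∈ conditioning set.
  P3: blocked at fork node A ∈ conditioning set.
  P4: blocked at fork node A ∈ conditioning set.
  P5: blocked at fork node A ∈ conditioning set.
  P6: blocked at fork node A ∈ conditioning set.
{A, B} satisfies the backdoor criterion.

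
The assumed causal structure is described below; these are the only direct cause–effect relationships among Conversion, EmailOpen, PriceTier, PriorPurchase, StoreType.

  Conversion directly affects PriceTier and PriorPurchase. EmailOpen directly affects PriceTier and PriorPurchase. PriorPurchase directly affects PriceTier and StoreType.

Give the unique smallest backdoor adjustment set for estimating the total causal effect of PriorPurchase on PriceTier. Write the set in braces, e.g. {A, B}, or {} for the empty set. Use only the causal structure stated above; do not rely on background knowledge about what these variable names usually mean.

{Conversion, EmailOpen}

Variables eligible for adjustment (non-descendants of PriorPurchase, excluding PriorPurchase and PriceTier): {Conversion, EmailOpen}.
Backdoor paths from PriorPurchase to PriceTier:
  P1: PriorPurchase <- EmailOpen -> PriceTier
  P2: PriorPurchase <- Conversion -> PriceTier
The empty set is not sufficient: P1 (PriorPurchase <- EmailOpen -> PriceTier) has no collider blocking it and no conditioned non-collider, so it is open.
Try {Conversion, EmailOpen}:
  P1: blocked at fork node EmailOpen ∈ conditioning set.
  P2: blocked at fork node Conversion ∈ conditioning set.
{Conversion, EmailOpen} contains no descendant of PriorPurchase and blocks every backdoor path.
Every element of {Conversion, EmailOpen} is needed (dropping Conversion leaves P2 open; dropping EmailOpen leaves P1 open), so no proper subset is valid.
Among all size-2 subsets of the eligible variables, only {Conversion, EmailOpen} blocks every backdoor path, so it is the unique smallest valid adjustment set.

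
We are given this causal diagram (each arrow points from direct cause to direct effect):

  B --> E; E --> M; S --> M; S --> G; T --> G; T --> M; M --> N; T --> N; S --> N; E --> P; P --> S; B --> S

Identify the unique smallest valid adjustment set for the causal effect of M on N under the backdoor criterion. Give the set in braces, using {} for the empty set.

Variables eligible for adjustment (non-descendants of M, excluding M and N): {B, E, G, P, S, T}.
Backdoor paths from M to N:
  P1: M <- E <- B -> S -> G <- T -> N
  P2: M <- E <- B -> S -> N
  P3: M <- E -> P -> S -> G <- T -> N
  P4: M <- E -> P -> S -> N
  P5: M <- T -> G <- S -> N
  P6: M <- T -> N
  P7: M <- S -> G <- T -> N
  P8: M <- S -> N
The empty set is not sufficient: P2 (M <- E <- B -> S -> N) has no collider blocking it and no conditioned non-collider, so it is open.
Try {S, T}:
  P1: blocked at chain node S ∈ conditioning set.
  P2: blocked at chain node S ∈ conditioning set.
  P3: blocked at chain node S ∈ conditioning set.
  P4: blocked at chain node S ∈ conditioning set.
  P5: blocked at fork node T ∈ conditioning set.
  P6: blocked at fork node T ∈ conditioning set.
  P7: blocked at fork node S ∈ conditioning set.
  P8: blocked at fork node S ∈ conditioning set.
{S, T} contains no descendant of M and blocks every backdoor path.
Every element of {S, T} is needed (dropping S leaves P2 open; dropping T leaves P6 open), so no proper subset is valid.
Among all size-2 subsets of the eligible variables, only {S, T} blocks every backdoor path, so it is the unique smallest valid adjustment set.

{S, T}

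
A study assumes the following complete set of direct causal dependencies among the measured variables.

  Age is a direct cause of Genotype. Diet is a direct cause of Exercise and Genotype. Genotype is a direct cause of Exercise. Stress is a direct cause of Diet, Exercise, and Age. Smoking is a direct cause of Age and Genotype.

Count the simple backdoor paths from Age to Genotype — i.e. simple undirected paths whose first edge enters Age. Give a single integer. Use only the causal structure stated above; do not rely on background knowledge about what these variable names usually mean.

A backdoor path from Age to Genotype is any simple undirected path whose first edge points into Age (i.e. leaves Age via a parent).
Parents of Age: {Smoking, Stress}.
Enumerating:
  P1: Age <- Smoking -> Genotype
  P2: Age <- Stress -> Diet -> Genotype
  P3: Age <- Stress -> Diet -> Exercise <- Genotype
  P4: Age <- Stress -> Exercise <- Diet -> Genotype
  P5: Age <- Stress -> Exercise <- Genotype
That exhausts the simple backdoor paths. Count: 5.

5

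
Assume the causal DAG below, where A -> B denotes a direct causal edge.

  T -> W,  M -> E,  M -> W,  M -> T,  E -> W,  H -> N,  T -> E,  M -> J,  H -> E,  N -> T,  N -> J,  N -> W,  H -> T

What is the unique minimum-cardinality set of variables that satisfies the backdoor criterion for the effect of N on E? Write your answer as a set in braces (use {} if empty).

{H}

Variables eligible for adjustment (non-descendants of N, excluding N and E): {H, M}.
Backdoor paths from N to E:
  P1: N <- H -> T <- M -> E
  P2: N <- H -> T <- M -> W <- E
  P3: N <- H -> T -> E
  P4: N <- H -> T -> W <- M -> E
  P5: N <- H -> T -> W <- E
  P6: N <- H -> E
The empty set is not sufficient: P3 (N <- H -> T -> E) has no collider blocking it and no conditioned non-collider, so it is open.
Try {H}:
  P1: blocked at fork node H ∈ conditioning set.
  P2: blocked at fork node H ∈ conditioning set.
  P3: blocked at fork node H ∈ conditioning set.
  P4: blocked at fork node H ∈ conditioning set.
  P5: blocked at fork node H ∈ conditioning set.
  P6: blocked at fork node H ∈ conditioning set.
{H} contains no descendant of N and blocks every backdoor path.
No other singleton works — e.g. {M} leaves P3 open — so {H} is the unique smallest valid adjustment set.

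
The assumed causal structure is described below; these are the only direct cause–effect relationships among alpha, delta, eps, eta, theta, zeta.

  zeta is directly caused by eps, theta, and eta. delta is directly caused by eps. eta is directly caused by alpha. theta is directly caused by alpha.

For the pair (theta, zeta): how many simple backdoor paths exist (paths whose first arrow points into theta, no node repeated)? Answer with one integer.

A backdoor path from theta to zeta is any simple undirected path whose first edge points into theta (i.e. leaves theta via a parent).
Parents of theta: {alpha}.
Enumerating:
  P1: theta <- alpha -> eta -> zeta
That exhausts the simple backdoor paths. Count: 1.

1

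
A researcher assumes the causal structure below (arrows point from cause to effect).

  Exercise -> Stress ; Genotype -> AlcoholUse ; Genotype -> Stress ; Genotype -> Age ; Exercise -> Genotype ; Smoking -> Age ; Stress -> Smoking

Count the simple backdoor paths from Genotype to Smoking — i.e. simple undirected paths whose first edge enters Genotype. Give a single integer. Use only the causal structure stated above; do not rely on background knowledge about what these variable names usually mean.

1

A backdoor path from Genotype to Smoking is any simple undirected path whose first edge points into Genotype (i.e. leaves Genotype via a parent).
Parents of Genotype: {Exercise}.
Enumerating:
  P1: Genotype <- Exercise -> Stress -> Smoking
That exhausts the simple backdoor paths. Count: 1.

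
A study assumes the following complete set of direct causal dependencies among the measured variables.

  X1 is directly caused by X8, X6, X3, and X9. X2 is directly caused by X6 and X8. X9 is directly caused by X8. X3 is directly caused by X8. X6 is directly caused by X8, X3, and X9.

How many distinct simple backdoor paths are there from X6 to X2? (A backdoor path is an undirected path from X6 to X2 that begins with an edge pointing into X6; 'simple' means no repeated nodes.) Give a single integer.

7

A backdoor path from X6 to X2 is any simple undirected path whose first edge points into X6 (i.e. leaves X6 via a parent).
Parents of X6: {X3, X8, X9}.
Enumerating:
  P1: X6 <- X8 -> X2
  P2: X6 <- X3 <- X8 -> X2
  P3: X6 <- X3 -> X1 <- X8 -> X2
  P4: X6 <- X3 -> X1 <- X9 <- X8 -> X2
  P5: X6 <- X9 <- X8 -> X2
  P6: X6 <- X9 -> X1 <- X8 -> X2
  P7: X6 <- X9 -> X1 <- X3 <- X8 -> X2
That exhausts the simple backdoor paths. Count: 7.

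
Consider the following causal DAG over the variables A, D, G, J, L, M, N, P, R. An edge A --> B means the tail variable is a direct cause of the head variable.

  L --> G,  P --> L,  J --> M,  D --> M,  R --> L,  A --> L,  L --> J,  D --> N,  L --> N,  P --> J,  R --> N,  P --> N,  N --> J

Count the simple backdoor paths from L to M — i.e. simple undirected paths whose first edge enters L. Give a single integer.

7

A backdoor path from L to M is any simple undirected path whose first edge points into L (i.e. leaves L via a parent).
Parents of L: {A, P, R}.
Enumerating:
  P1: L <- R -> N <- D -> M
  P2: L <- R -> N <- P -> J -> M
  P3: L <- R -> N -> J -> M
  P4: L <- P -> N <- D -> M
  P5: L <- P -> N -> J -> M
  P6: L <- P -> J <- N <- D -> M
  P7: L <- P -> J -> M
That exhausts the simple backdoor paths. Count: 7.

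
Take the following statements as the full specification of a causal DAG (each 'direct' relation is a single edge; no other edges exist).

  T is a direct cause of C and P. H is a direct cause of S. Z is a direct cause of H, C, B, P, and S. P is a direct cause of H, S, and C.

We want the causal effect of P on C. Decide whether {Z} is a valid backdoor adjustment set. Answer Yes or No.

No

Backdoor paths from P to C (paths whose first edge points into P):
  P1: P <- Z -> C
  P2: P <- T -> C
Condition 1 (no descendant of P in the set): holds — descendants of P are {C, H, S}; none are in {Z}.
Condition 2 (every backdoor path blocked by {Z}):
  P1: blocked at fork node Z ∈ conditioning set.
  P2: open — no interior node is in the conditioning set.
{Z} does not satisfy the backdoor criterion.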